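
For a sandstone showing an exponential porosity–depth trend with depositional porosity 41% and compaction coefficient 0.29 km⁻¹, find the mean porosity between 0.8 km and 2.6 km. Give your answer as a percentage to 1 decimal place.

25.3%

⟨n⟩ = (1/(d₂−d₁)) ∫ n₀ e^(−βd) dd = n₀·(e^(−β·d₁) − e^(−β·d₂)) / (β·(d₂−d₁))
e^(−0.29×0.8) = 0.7929; e^(−0.29×2.6) = 0.4705
⟨n⟩ = 0.41 × (0.7929 − 0.4705) / (0.29 × 1.8) = 0.41 × 0.6177 = 0.2533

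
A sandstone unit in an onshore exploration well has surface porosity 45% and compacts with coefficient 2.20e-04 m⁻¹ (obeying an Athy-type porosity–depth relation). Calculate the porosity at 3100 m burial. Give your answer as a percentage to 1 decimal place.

22.8%

Working in km (1 km = 1000 m; c in km⁻¹ = c in m⁻¹ × 1000):
phi = phi₀·exp(−c·z) = 0.45 × exp(−0.22 × 3.1) = 0.45 × exp(−0.682)
  = 0.45 × 0.5056 = 0.2275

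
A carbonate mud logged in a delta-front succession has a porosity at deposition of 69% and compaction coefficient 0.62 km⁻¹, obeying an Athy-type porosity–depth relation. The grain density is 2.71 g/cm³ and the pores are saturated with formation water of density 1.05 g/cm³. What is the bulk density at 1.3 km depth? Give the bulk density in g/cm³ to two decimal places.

Porosity at depth: n = 0.69·exp(−0.62×1.3) = 0.69×0.4466 = 0.3082
Bulk density: ρ_b = (1−n)ρ_g + n·ρ_f = 0.6918×2.71 + 0.3082×1.05
       = 1.875 + 0.324 = 2.198 g/cm³

2.20 g/cm³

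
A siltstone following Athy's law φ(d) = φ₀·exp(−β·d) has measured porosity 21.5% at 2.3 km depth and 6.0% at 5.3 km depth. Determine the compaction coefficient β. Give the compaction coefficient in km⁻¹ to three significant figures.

Athy: φ(d) = φ₀ e^(−βd) ⇒ φ₁/φ₂ = e^{β(d₂−d₁)} ⇒ β = ln(φ₁/φ₂)/(d₂−d₁)
β = ln(0.215/0.06) / (5.3 − 2.3) = ln(3.583) / 3 = 1.2763 / 3 = 0.4254 km⁻¹

0.425 km⁻¹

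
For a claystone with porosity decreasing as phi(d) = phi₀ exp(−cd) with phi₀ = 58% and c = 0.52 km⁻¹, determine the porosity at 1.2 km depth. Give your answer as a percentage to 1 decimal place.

31.1%

phi = phi₀·exp(−c·d) = 0.58 × exp(−0.52 × 1.2) = 0.58 × exp(−0.624)
  = 0.58 × 0.5358 = 0.3108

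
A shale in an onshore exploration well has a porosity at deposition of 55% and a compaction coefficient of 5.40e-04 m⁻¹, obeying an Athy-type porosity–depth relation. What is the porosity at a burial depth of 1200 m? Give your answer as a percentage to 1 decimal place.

Working in km (1 km = 1000 m; k in km⁻¹ = k in m⁻¹ × 1000):
φ = φ₀·exp(−k·z) = 0.55 × exp(−0.54 × 1.2) = 0.55 × exp(−0.648)
  = 0.55 × 0.5231 = 0.2877

28.8%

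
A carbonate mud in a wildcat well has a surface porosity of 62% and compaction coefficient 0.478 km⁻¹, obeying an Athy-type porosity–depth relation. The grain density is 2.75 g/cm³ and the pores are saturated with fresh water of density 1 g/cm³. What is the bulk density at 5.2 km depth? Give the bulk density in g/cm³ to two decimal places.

Porosity at depth: n = 0.62·exp(−0.478×5.2) = 0.62×0.0833 = 0.0516
Bulk density: ρ_b = (1−n)ρ_g + n·ρ_f = 0.9484×2.75 + 0.0516×1
       = 2.608 + 0.052 = 2.660 g/cm³

2.66 g/cm³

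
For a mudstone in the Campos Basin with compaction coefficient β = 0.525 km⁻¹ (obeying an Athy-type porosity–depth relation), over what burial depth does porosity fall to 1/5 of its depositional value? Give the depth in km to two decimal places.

3.07 km

φ/φ₀ = 1/5 ⇒ exp(−β·z) = 1/5 ⇒ z = ln(5) / β
z = 1.6094 / 0.525 = 3.066 km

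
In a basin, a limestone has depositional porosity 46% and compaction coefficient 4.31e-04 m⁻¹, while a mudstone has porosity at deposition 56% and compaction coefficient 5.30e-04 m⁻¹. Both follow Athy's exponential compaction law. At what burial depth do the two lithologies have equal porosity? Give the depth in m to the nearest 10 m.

Working in km (1 km = 1000 m; k in km⁻¹ = k in m⁻¹ × 1000):
Set phi₀ₐ e^(−kₐd) = phi₀ᵦ e^(−kᵦd) ⇒ ln(phi₀ₐ/phi₀ᵦ) = (kₐ − kᵦ)·d
d = ln(0.46/0.56) / (0.431 − 0.53) = -0.1967 / -0.099 = 1.987 km

1990 m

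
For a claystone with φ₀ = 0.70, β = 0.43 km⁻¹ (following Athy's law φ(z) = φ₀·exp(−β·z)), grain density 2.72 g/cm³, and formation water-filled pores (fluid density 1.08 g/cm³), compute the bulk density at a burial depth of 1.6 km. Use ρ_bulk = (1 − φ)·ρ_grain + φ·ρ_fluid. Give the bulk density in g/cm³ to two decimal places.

Porosity at depth: φ = 0.7·exp(−0.43×1.6) = 0.7×0.5026 = 0.3518
Bulk density: ρ_b = (1−φ)ρ_g + φ·ρ_f = 0.6482×2.72 + 0.3518×1.08
       = 1.763 + 0.380 = 2.143 g/cm³

2.14 g/cm³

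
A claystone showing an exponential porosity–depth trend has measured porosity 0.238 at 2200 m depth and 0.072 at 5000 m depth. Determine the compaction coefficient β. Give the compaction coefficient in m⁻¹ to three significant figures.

0.000427 m⁻¹

Working in km (1 km = 1000 m; β in km⁻¹ = β in m⁻¹ × 1000):
Athy: n(d) = n₀ e^(−βd) ⇒ n₁/n₂ = e^{β(d₂−d₁)} ⇒ β = ln(n₁/n₂)/(d₂−d₁)
β = ln(0.238/0.072) / (5 − 2.2) = ln(3.306) / 2.8 = 1.1956 / 2.8 = 0.427 km⁻¹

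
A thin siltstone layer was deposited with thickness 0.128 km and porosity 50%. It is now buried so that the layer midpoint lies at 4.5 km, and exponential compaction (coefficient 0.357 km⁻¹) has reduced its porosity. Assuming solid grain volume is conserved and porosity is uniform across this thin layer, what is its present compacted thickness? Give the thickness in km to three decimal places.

Porosity at 4.5 km: φ = 0.5·exp(−0.357×4.5) = 0.1003
Solid-volume conservation: h(1−φ) = h₀(1−φ₀) ⇒ h = h₀·(1−φ₀)/(1−φ)
h = 0.128 × (1 − 0.5)/(1 − 0.1003) = 0.128 × 0.5557 = 0.0711 km

0.071 km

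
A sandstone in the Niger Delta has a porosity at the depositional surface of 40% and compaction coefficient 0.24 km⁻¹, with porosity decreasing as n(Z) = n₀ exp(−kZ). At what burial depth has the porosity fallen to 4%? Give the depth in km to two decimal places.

9.59 km

Invert Athy's law: Z = ln(n₀/n) / k
Z = ln(0.4/0.04) / 0.24 = ln(10) / 0.24 = 2.3026 / 0.24 = 9.594 km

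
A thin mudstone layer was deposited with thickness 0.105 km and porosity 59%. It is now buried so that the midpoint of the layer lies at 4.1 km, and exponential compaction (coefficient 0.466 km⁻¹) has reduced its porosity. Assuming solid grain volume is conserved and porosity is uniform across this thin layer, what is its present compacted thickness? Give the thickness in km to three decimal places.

Porosity at 4.1 km: φ = 0.59·exp(−0.466×4.1) = 0.0873
Solid-volume conservation: h(1−φ) = h₀(1−φ₀) ⇒ h = h₀·(1−φ₀)/(1−φ)
h = 0.105 × (1 − 0.59)/(1 − 0.0873) = 0.105 × 0.4492 = 0.0472 km

0.047 km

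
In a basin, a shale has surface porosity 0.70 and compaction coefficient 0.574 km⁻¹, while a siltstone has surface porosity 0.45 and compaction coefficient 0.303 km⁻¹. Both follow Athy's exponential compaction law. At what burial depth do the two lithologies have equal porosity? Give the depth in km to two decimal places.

1.63 km

Set φ₀ₐ e^(−kₐd) = φ₀ᵦ e^(−kᵦd) ⇒ ln(φ₀ₐ/φ₀ᵦ) = (kₐ − kᵦ)·d
d = ln(0.7/0.45) / (0.574 − 0.303) = 0.4418 / 0.271 = 1.630 km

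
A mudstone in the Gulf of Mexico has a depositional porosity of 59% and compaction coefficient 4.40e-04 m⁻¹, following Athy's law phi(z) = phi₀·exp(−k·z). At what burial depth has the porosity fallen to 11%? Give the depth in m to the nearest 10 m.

3820 m

Working in km (1 km = 1000 m; k in km⁻¹ = k in m⁻¹ × 1000):
Invert Athy's law: z = ln(phi₀/phi) / k
z = ln(0.59/0.11) / 0.44 = ln(5.364) / 0.44 = 1.6796 / 0.44 = 3.817 km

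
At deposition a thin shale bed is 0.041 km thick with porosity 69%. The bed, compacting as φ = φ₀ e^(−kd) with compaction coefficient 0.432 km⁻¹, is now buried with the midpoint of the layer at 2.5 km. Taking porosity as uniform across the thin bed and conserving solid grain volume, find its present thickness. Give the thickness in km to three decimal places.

Porosity at 2.5 km: φ = 0.69·exp(−0.432×2.5) = 0.2343
Solid-volume conservation: h(1−φ) = h₀(1−φ₀) ⇒ h = h₀·(1−φ₀)/(1−φ)
h = 0.041 × (1 − 0.69)/(1 − 0.2343) = 0.041 × 0.4049 = 0.0166 km

0.017 km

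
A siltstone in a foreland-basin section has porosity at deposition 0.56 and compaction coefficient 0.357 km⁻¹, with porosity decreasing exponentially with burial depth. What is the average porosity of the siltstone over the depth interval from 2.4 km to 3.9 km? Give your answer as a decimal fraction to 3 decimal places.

⟨n⟩ = (1/(z₂−z₁)) ∫ n₀ e^(−cz) dz = n₀·(e^(−c·z₁) − e^(−c·z₂)) / (c·(z₂−z₁))
e^(−0.357×2.4) = 0.4245; e^(−0.357×3.9) = 0.2485
⟨n⟩ = 0.56 × (0.4245 − 0.2485) / (0.357 × 1.5) = 0.56 × 0.3287 = 0.1841

0.184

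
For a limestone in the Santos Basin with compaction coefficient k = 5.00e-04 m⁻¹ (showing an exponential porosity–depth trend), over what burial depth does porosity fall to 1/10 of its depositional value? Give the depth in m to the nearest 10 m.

4610 m

Working in km (1 km = 1000 m; k in km⁻¹ = k in m⁻¹ × 1000):
phi/phi₀ = 1/10 ⇒ exp(−k·z) = 1/10 ⇒ z = ln(10) / k
z = 2.3026 / 0.5 = 4.605 km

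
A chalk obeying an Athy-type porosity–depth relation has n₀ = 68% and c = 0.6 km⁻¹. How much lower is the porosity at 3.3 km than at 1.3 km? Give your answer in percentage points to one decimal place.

21.8 percentage points

n(1.3) = 0.68·e^(−0.6×1.3) = 0.3117
n(3.3) = 0.68·e^(−0.6×3.3) = 0.0939
Δn = 0.3117 − 0.0939 = 0.2178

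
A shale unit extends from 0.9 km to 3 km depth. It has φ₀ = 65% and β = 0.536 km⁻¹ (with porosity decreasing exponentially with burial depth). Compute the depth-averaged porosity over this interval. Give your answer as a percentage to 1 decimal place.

⟨φ⟩ = (1/(z₂−z₁)) ∫ φ₀ e^(−βz) dz = φ₀·(e^(−β·z₁) − e^(−β·z₂)) / (β·(z₂−z₁))
e^(−0.536×0.9) = 0.6173; e^(−0.536×3) = 0.2003
⟨φ⟩ = 0.65 × (0.6173 − 0.2003) / (0.536 × 2.1) = 0.65 × 0.3705 = 0.2408

24.1%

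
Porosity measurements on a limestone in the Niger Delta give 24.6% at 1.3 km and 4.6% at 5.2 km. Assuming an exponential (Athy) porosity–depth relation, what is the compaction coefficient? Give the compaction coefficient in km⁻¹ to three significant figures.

Athy: n(z) = n₀ e^(−cz) ⇒ n₁/n₂ = e^{c(z₂−z₁)} ⇒ c = ln(n₁/n₂)/(z₂−z₁)
c = ln(0.246/0.046) / (5.2 − 1.3) = ln(5.348) / 3.9 = 1.6767 / 3.9 = 0.4299 km⁻¹

0.430 km⁻¹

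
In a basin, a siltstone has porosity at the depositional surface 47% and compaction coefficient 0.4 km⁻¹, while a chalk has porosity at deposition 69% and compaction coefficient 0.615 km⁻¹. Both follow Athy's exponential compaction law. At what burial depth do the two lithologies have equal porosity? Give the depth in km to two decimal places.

Set φ₀ₐ e^(−βₐz) = φ₀ᵦ e^(−βᵦz) ⇒ ln(φ₀ₐ/φ₀ᵦ) = (βₐ − βᵦ)·z
z = ln(0.47/0.69) / (0.4 − 0.615) = -0.3840 / -0.215 = 1.786 km

1.79 km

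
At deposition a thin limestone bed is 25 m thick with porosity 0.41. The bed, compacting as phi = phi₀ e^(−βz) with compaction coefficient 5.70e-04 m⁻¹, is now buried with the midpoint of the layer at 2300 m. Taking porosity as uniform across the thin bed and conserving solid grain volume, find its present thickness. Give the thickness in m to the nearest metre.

17 m

Working in km (1 km = 1000 m; β in km⁻¹ = β in m⁻¹ × 1000):
Porosity at 2.3 km: phi = 0.41·exp(−0.57×2.3) = 0.1105
Solid-volume conservation: h(1−phi) = h₀(1−phi₀) ⇒ h = h₀·(1−phi₀)/(1−phi)
h = 0.025 × (1 − 0.41)/(1 − 0.1105) = 0.025 × 0.6633 = 0.0166 km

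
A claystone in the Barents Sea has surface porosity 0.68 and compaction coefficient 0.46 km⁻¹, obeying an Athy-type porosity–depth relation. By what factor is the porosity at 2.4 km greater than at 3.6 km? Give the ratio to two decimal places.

φ(d₁)/φ(d₂) = e^(−k·d₁)/e^(−k·d₂) = e^{k(d₂−d₁)}
= exp(0.46 × 1.2) = exp(0.552) = 1.7367

1.74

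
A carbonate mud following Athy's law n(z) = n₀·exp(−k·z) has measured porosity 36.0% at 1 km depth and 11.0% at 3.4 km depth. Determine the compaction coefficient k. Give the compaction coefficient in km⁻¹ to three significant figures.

0.494 km⁻¹

Athy: n(z) = n₀ e^(−kz) ⇒ n₁/n₂ = e^{k(z₂−z₁)} ⇒ k = ln(n₁/n₂)/(z₂−z₁)
k = ln(0.36/0.11) / (3.4 − 1) = ln(3.273) / 2.4 = 1.1856 / 2.4 = 0.494 km⁻¹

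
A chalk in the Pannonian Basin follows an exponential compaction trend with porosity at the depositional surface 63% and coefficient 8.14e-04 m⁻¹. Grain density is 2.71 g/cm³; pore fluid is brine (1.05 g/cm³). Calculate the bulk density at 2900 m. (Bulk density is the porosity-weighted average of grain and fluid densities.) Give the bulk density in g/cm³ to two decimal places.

2.61 g/cm³

Working in km (1 km = 1000 m; k in km⁻¹ = k in m⁻¹ × 1000):
Porosity at depth: φ = 0.63·exp(−0.814×2.9) = 0.63×0.0944 = 0.0594
Bulk density: ρ_b = (1−φ)ρ_g + φ·ρ_f = 0.9406×2.71 + 0.0594×1.05
       = 2.549 + 0.062 = 2.611 g/cm³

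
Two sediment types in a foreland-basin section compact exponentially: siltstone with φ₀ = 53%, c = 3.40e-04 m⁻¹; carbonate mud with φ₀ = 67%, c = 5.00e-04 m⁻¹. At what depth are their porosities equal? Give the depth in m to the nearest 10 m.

Working in km (1 km = 1000 m; c in km⁻¹ = c in m⁻¹ × 1000):
Set φ₀ₐ e^(−cₐd) = φ₀ᵦ e^(−cᵦd) ⇒ ln(φ₀ₐ/φ₀ᵦ) = (cₐ − cᵦ)·d
d = ln(0.53/0.67) / (0.34 − 0.5) = -0.2344 / -0.16 = 1.465 km

1470 m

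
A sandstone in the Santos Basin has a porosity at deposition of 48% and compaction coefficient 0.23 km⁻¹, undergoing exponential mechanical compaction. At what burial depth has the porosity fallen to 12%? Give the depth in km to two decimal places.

Invert Athy's law: Z = ln(phi₀/phi) / k
Z = ln(0.48/0.12) / 0.23 = ln(4) / 0.23 = 1.3863 / 0.23 = 6.027 km

6.03 km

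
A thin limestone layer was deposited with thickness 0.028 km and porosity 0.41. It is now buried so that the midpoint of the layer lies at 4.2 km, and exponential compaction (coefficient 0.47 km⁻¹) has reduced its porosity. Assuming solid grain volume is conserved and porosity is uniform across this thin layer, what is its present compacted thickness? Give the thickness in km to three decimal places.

0.018 km

Porosity at 4.2 km: n = 0.41·exp(−0.47×4.2) = 0.0569
Solid-volume conservation: h(1−n) = h₀(1−n₀) ⇒ h = h₀·(1−n₀)/(1−n)
h = 0.028 × (1 − 0.41)/(1 − 0.0569) = 0.028 × 0.6256 = 0.0175 km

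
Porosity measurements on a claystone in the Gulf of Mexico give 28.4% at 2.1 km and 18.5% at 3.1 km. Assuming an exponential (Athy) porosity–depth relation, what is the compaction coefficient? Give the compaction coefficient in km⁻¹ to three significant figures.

Athy: phi(d) = phi₀ e^(−cd) ⇒ phi₁/phi₂ = e^{c(d₂−d₁)} ⇒ c = ln(phi₁/phi₂)/(d₂−d₁)
c = ln(0.284/0.185) / (3.1 − 2.1) = ln(1.535) / 1 = 0.4286 / 1 = 0.4286 km⁻¹

0.429 km⁻¹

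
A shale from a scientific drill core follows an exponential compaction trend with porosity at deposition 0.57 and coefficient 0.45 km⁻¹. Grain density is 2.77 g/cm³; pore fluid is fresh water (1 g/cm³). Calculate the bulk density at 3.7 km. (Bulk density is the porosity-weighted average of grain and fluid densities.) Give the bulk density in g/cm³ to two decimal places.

Porosity at depth: phi = 0.57·exp(−0.45×3.7) = 0.57×0.1892 = 0.1078
Bulk density: ρ_b = (1−phi)ρ_g + phi·ρ_f = 0.8922×2.77 + 0.1078×1
       = 2.471 + 0.108 = 2.579 g/cm³

2.58 g/cm³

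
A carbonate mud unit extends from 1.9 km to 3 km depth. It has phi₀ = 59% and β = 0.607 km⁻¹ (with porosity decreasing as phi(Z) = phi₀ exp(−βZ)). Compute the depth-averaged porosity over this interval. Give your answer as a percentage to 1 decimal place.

⟨phi⟩ = (1/(Z₂−Z₁)) ∫ phi₀ e^(−βZ) dZ = phi₀·(e^(−β·Z₁) − e^(−β·Z₂)) / (β·(Z₂−Z₁))
e^(−0.607×1.9) = 0.3156; e^(−0.607×3) = 0.1619
⟨phi⟩ = 0.59 × (0.3156 − 0.1619) / (0.607 × 1.1) = 0.59 × 0.2302 = 0.1358

13.6%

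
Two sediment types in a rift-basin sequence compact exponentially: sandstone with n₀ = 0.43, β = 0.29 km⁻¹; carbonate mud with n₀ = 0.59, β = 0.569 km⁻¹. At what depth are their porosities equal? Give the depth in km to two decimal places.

Set n₀ₐ e^(−βₐZ) = n₀ᵦ e^(−βᵦZ) ⇒ ln(n₀ₐ/n₀ᵦ) = (βₐ − βᵦ)·Z
Z = ln(0.43/0.59) / (0.29 − 0.569) = -0.3163 / -0.279 = 1.134 km

1.13 km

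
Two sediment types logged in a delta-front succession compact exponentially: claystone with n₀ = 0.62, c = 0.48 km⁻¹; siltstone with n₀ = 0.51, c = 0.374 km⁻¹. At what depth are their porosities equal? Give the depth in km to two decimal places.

Set n₀ₐ e^(−cₐz) = n₀ᵦ e^(−cᵦz) ⇒ ln(n₀ₐ/n₀ᵦ) = (cₐ − cᵦ)·z
z = ln(0.62/0.51) / (0.48 − 0.374) = 0.1953 / 0.106 = 1.843 km

1.84 km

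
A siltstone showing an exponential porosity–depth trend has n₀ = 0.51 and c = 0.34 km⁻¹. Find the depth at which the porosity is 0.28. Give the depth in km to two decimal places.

1.76 km

Invert Athy's law: d = ln(n₀/n) / c
d = ln(0.51/0.28) / 0.34 = ln(1.821) / 0.34 = 0.5996 / 0.34 = 1.764 km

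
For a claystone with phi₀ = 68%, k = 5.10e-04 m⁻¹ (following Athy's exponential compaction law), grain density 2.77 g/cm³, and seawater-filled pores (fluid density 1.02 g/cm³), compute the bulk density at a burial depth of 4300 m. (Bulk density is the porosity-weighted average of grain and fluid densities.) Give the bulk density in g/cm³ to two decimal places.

2.64 g/cm³

Working in km (1 km = 1000 m; k in km⁻¹ = k in m⁻¹ × 1000):
Porosity at depth: phi = 0.68·exp(−0.51×4.3) = 0.68×0.1116 = 0.0759
Bulk density: ρ_b = (1−phi)ρ_g + phi·ρ_f = 0.9241×2.77 + 0.0759×1.02
       = 2.560 + 0.077 = 2.637 g/cm³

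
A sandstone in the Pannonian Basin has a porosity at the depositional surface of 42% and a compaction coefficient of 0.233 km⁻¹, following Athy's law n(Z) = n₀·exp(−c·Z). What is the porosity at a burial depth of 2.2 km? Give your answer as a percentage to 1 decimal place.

n = n₀·exp(−c·Z) = 0.42 × exp(−0.233 × 2.2) = 0.42 × exp(−0.5126)
  = 0.42 × 0.5989 = 0.2516

25.2%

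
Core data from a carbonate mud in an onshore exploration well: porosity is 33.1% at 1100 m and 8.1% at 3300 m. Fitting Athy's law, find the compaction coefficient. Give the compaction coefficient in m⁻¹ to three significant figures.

0.000640 m⁻¹

Working in km (1 km = 1000 m; β in km⁻¹ = β in m⁻¹ × 1000):
Athy: φ(z) = φ₀ e^(−βz) ⇒ φ₁/φ₂ = e^{β(z₂−z₁)} ⇒ β = ln(φ₁/φ₂)/(z₂−z₁)
β = ln(0.331/0.081) / (3.3 − 1.1) = ln(4.086) / 2.2 = 1.4077 / 2.2 = 0.6398 km⁻¹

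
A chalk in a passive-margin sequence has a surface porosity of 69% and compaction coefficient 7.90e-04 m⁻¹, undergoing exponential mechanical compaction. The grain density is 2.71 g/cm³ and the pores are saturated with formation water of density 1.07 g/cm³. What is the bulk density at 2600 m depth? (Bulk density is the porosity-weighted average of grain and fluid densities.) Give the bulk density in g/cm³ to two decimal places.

2.56 g/cm³

Working in km (1 km = 1000 m; k in km⁻¹ = k in m⁻¹ × 1000):
Porosity at depth: n = 0.69·exp(−0.79×2.6) = 0.69×0.1282 = 0.0885
Bulk density: ρ_b = (1−n)ρ_g + n·ρ_f = 0.9115×2.71 + 0.0885×1.07
       = 2.470 + 0.095 = 2.565 g/cm³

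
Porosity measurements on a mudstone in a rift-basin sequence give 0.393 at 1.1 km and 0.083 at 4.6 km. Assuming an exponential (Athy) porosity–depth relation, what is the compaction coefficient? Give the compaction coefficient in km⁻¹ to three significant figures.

Athy: phi(Z) = phi₀ e^(−cZ) ⇒ phi₁/phi₂ = e^{c(Z₂−Z₁)} ⇒ c = ln(phi₁/phi₂)/(Z₂−Z₁)
c = ln(0.393/0.083) / (4.6 − 1.1) = ln(4.735) / 3.5 = 1.5550 / 3.5 = 0.4443 km⁻¹

0.444 km⁻¹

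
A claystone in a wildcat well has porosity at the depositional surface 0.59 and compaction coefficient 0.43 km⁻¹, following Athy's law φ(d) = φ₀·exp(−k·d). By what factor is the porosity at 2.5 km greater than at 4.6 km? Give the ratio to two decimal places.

φ(d₁)/φ(d₂) = e^(−k·d₁)/e^(−k·d₂) = e^{k(d₂−d₁)}
= exp(0.43 × 2.1) = exp(0.903) = 2.4670

2.47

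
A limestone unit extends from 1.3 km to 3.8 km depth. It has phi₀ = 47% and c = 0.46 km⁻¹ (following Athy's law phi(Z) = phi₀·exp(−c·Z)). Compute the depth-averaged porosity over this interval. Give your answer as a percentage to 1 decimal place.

⟨phi⟩ = (1/(Z₂−Z₁)) ∫ phi₀ e^(−cZ) dZ = phi₀·(e^(−c·Z₁) − e^(−c·Z₂)) / (c·(Z₂−Z₁))
e^(−0.46×1.3) = 0.5499; e^(−0.46×3.8) = 0.1741
⟨phi⟩ = 0.47 × (0.5499 − 0.1741) / (0.46 × 2.5) = 0.47 × 0.3268 = 0.1536

15.4%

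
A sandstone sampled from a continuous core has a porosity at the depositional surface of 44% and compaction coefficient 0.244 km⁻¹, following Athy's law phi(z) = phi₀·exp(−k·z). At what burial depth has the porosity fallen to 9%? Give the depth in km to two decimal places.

6.50 km

Invert Athy's law: z = ln(phi₀/phi) / k
z = ln(0.44/0.09) / 0.244 = ln(4.889) / 0.244 = 1.5870 / 0.244 = 6.504 km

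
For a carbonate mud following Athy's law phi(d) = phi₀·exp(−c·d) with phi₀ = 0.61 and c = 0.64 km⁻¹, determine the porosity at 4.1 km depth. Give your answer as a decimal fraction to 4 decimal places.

0.0442

phi = phi₀·exp(−c·d) = 0.61 × exp(−0.64 × 4.1) = 0.61 × exp(−2.624)
  = 0.61 × 0.0725 = 0.0442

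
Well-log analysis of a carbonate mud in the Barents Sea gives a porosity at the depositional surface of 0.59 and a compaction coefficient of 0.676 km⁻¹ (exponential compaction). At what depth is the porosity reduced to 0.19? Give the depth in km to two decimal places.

1.68 km

Invert Athy's law: d = ln(φ₀/φ) / β
d = ln(0.59/0.19) / 0.676 = ln(3.105) / 0.676 = 1.1331 / 0.676 = 1.676 km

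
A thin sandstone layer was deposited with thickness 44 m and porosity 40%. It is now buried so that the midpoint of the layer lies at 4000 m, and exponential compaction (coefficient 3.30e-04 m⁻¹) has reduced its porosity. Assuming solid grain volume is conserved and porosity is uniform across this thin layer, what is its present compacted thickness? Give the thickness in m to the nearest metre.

30 m

Working in km (1 km = 1000 m; c in km⁻¹ = c in m⁻¹ × 1000):
Porosity at 4 km: phi = 0.4·exp(−0.33×4) = 0.1069
Solid-volume conservation: h(1−phi) = h₀(1−phi₀) ⇒ h = h₀·(1−phi₀)/(1−phi)
h = 0.044 × (1 − 0.4)/(1 − 0.1069) = 0.044 × 0.6718 = 0.0296 km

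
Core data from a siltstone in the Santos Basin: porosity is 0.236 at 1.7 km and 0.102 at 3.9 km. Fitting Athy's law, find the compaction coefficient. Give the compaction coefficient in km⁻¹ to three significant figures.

Athy: φ(z) = φ₀ e^(−βz) ⇒ φ₁/φ₂ = e^{β(z₂−z₁)} ⇒ β = ln(φ₁/φ₂)/(z₂−z₁)
β = ln(0.236/0.102) / (3.9 − 1.7) = ln(2.314) / 2.2 = 0.8389 / 2.2 = 0.3813 km⁻¹

0.381 km⁻¹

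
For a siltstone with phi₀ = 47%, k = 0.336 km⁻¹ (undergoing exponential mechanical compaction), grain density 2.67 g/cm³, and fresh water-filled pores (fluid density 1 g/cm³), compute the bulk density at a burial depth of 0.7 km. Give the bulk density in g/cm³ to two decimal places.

2.05 g/cm³

Porosity at depth: phi = 0.47·exp(−0.336×0.7) = 0.47×0.7904 = 0.3715
Bulk density: ρ_b = (1−phi)ρ_g + phi·ρ_f = 0.6285×2.67 + 0.3715×1
       = 1.678 + 0.371 = 2.050 g/cm³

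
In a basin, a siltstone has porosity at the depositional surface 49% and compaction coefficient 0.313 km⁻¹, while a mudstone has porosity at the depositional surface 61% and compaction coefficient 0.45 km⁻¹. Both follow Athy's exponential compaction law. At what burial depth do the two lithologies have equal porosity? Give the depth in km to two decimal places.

1.60 km

Set n₀ₐ e^(−βₐZ) = n₀ᵦ e^(−βᵦZ) ⇒ ln(n₀ₐ/n₀ᵦ) = (βₐ − βᵦ)·Z
Z = ln(0.49/0.61) / (0.313 − 0.45) = -0.2191 / -0.137 = 1.599 km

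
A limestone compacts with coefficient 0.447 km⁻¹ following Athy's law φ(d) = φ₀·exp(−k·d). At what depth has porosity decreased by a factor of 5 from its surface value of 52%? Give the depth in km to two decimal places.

3.60 km

φ/φ₀ = 1/5 ⇒ exp(−k·d) = 1/5 ⇒ d = ln(5) / k
d = 1.6094 / 0.447 = 3.601 km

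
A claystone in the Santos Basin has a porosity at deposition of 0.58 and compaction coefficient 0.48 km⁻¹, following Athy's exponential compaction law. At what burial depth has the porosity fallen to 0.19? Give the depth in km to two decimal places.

2.33 km

Invert Athy's law: z = ln(phi₀/phi) / β
z = ln(0.58/0.19) / 0.48 = ln(3.053) / 0.48 = 1.1160 / 0.48 = 2.325 km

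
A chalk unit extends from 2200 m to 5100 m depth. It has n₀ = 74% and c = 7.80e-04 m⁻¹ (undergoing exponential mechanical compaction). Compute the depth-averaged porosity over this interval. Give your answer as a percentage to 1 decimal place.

5.3%

Working in km (1 km = 1000 m; c in km⁻¹ = c in m⁻¹ × 1000):
⟨n⟩ = (1/(Z₂−Z₁)) ∫ n₀ e^(−cZ) dZ = n₀·(e^(−c·Z₁) − e^(−c·Z₂)) / (c·(Z₂−Z₁))
e^(−0.78×2.2) = 0.1798; e^(−0.78×5.1) = 0.0187
⟨n⟩ = 0.74 × (0.1798 − 0.0187) / (0.78 × 2.9) = 0.74 × 0.0712 = 0.0527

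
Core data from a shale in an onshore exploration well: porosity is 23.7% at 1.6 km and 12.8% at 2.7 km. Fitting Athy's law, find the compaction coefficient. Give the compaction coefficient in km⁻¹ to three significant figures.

0.560 km⁻¹

Athy: φ(d) = φ₀ e^(−βd) ⇒ φ₁/φ₂ = e^{β(d₂−d₁)} ⇒ β = ln(φ₁/φ₂)/(d₂−d₁)
β = ln(0.237/0.128) / (2.7 − 1.6) = ln(1.852) / 1.1 = 0.6160 / 1.1 = 0.56 km⁻¹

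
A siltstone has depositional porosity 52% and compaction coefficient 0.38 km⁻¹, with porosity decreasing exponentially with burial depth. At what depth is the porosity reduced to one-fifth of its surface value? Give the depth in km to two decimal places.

4.24 km

phi/phi₀ = 1/5 ⇒ exp(−c·Z) = 1/5 ⇒ Z = ln(5) / c
Z = 1.6094 / 0.38 = 4.235 km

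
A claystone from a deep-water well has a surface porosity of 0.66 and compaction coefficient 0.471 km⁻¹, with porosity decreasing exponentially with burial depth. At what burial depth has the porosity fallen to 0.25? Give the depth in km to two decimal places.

2.06 km

Invert Athy's law: Z = ln(n₀/n) / c
Z = ln(0.66/0.25) / 0.471 = ln(2.64) / 0.471 = 0.9708 / 0.471 = 2.061 km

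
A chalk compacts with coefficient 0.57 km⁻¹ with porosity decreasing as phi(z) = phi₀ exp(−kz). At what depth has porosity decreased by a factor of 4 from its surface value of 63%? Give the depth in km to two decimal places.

phi/phi₀ = 1/4 ⇒ exp(−k·z) = 1/4 ⇒ z = ln(4) / k
z = 1.3863 / 0.57 = 2.432 km

2.43 km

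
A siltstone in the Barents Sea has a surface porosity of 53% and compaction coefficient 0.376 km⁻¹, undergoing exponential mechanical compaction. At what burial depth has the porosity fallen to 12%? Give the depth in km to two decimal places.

3.95 km

Invert Athy's law: Z = ln(φ₀/φ) / k
Z = ln(0.53/0.12) / 0.376 = ln(4.417) / 0.376 = 1.4854 / 0.376 = 3.950 km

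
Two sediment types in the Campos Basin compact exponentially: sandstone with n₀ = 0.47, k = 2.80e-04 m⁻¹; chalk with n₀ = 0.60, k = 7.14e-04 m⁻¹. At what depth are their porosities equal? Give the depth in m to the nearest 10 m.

560 m

Working in km (1 km = 1000 m; k in km⁻¹ = k in m⁻¹ × 1000):
Set n₀ₐ e^(−kₐZ) = n₀ᵦ e^(−kᵦZ) ⇒ ln(n₀ₐ/n₀ᵦ) = (kₐ − kᵦ)·Z
Z = ln(0.47/0.6) / (0.28 − 0.714) = -0.2442 / -0.434 = 0.563 km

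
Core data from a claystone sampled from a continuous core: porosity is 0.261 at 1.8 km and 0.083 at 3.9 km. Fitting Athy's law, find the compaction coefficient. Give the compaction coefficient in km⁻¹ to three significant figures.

Athy: n(z) = n₀ e^(−kz) ⇒ n₁/n₂ = e^{k(z₂−z₁)} ⇒ k = ln(n₁/n₂)/(z₂−z₁)
k = ln(0.261/0.083) / (3.9 − 1.8) = ln(3.145) / 2.1 = 1.1457 / 2.1 = 0.5456 km⁻¹

0.546 km⁻¹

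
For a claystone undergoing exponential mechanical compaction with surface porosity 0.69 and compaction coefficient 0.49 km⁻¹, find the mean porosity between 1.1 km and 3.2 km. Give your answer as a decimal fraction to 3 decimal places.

⟨n⟩ = (1/(Z₂−Z₁)) ∫ n₀ e^(−βZ) dZ = n₀·(e^(−β·Z₁) − e^(−β·Z₂)) / (β·(Z₂−Z₁))
e^(−0.49×1.1) = 0.5833; e^(−0.49×3.2) = 0.2085
⟨n⟩ = 0.69 × (0.5833 − 0.2085) / (0.49 × 2.1) = 0.69 × 0.3643 = 0.2514

0.251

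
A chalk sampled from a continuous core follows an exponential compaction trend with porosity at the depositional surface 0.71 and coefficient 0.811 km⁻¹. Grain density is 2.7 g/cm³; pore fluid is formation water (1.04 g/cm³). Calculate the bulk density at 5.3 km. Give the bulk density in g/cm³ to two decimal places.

2.68 g/cm³

Porosity at depth: φ = 0.71·exp(−0.811×5.3) = 0.71×0.0136 = 0.0097
Bulk density: ρ_b = (1−φ)ρ_g + φ·ρ_f = 0.9903×2.7 + 0.0097×1.04
       = 2.674 + 0.010 = 2.684 g/cm³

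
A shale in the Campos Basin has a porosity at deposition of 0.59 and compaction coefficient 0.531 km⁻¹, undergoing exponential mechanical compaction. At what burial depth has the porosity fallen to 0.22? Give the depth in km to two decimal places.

Invert Athy's law: d = ln(φ₀/φ) / c
d = ln(0.59/0.22) / 0.531 = ln(2.682) / 0.531 = 0.9865 / 0.531 = 1.858 km

1.86 km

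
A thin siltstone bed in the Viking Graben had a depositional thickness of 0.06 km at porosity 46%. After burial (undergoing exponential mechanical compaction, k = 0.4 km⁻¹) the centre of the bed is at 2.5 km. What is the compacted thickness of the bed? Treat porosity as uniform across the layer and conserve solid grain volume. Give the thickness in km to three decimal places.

0.039 km

Porosity at 2.5 km: φ = 0.46·exp(−0.4×2.5) = 0.1692
Solid-volume conservation: h(1−φ) = h₀(1−φ₀) ⇒ h = h₀·(1−φ₀)/(1−φ)
h = 0.06 × (1 − 0.46)/(1 − 0.1692) = 0.06 × 0.6500 = 0.0390 km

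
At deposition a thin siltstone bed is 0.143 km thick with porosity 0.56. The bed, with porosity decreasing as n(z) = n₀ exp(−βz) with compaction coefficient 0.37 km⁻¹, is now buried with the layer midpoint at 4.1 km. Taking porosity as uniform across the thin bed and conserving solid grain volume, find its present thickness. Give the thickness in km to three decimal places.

Porosity at 4.1 km: n = 0.56·exp(−0.37×4.1) = 0.1228
Solid-volume conservation: h(1−n) = h₀(1−n₀) ⇒ h = h₀·(1−n₀)/(1−n)
h = 0.143 × (1 − 0.56)/(1 − 0.1228) = 0.143 × 0.5016 = 0.0717 km

0.072 km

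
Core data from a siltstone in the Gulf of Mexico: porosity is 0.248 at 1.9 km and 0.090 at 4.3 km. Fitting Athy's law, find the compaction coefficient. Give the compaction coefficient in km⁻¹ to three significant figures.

Athy: φ(z) = φ₀ e^(−βz) ⇒ φ₁/φ₂ = e^{β(z₂−z₁)} ⇒ β = ln(φ₁/φ₂)/(z₂−z₁)
β = ln(0.248/0.09) / (4.3 − 1.9) = ln(2.756) / 2.4 = 1.0136 / 2.4 = 0.4223 km⁻¹

0.422 km⁻¹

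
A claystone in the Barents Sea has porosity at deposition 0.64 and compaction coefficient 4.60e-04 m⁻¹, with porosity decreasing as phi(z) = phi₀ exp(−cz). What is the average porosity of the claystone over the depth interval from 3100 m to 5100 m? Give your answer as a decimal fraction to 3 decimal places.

Working in km (1 km = 1000 m; c in km⁻¹ = c in m⁻¹ × 1000):
⟨phi⟩ = (1/(z₂−z₁)) ∫ phi₀ e^(−cz) dz = phi₀·(e^(−c·z₁) − e^(−c·z₂)) / (c·(z₂−z₁))
e^(−0.46×3.1) = 0.2403; e^(−0.46×5.1) = 0.0958
⟨phi⟩ = 0.64 × (0.2403 − 0.0958) / (0.46 × 2) = 0.64 × 0.1571 = 0.1005

0.101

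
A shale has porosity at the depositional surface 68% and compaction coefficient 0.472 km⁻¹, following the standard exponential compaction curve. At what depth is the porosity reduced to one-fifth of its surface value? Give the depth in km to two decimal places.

3.41 km

φ/φ₀ = 1/5 ⇒ exp(−c·d) = 1/5 ⇒ d = ln(5) / c
d = 1.6094 / 0.472 = 3.410 km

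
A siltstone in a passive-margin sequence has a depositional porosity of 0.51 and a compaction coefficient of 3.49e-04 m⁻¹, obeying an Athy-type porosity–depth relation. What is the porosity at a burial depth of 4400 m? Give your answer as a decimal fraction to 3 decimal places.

Working in km (1 km = 1000 m; β in km⁻¹ = β in m⁻¹ × 1000):
phi = phi₀·exp(−β·d) = 0.51 × exp(−0.349 × 4.4) = 0.51 × exp(−1.536)
  = 0.51 × 0.2153 = 0.1098

0.110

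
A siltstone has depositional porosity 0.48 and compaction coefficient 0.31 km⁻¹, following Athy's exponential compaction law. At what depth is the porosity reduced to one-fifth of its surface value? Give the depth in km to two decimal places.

φ/φ₀ = 1/5 ⇒ exp(−c·d) = 1/5 ⇒ d = ln(5) / c
d = 1.6094 / 0.31 = 5.192 km

5.19 km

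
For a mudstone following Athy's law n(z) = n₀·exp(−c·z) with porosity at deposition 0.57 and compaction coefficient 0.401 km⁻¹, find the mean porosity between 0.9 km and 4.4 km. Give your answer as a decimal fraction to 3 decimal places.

⟨n⟩ = (1/(z₂−z₁)) ∫ n₀ e^(−cz) dz = n₀·(e^(−c·z₁) − e^(−c·z₂)) / (c·(z₂−z₁))
e^(−0.401×0.9) = 0.6970; e^(−0.401×4.4) = 0.1713
⟨n⟩ = 0.57 × (0.6970 − 0.1713) / (0.401 × 3.5) = 0.57 × 0.3746 = 0.2135

0.214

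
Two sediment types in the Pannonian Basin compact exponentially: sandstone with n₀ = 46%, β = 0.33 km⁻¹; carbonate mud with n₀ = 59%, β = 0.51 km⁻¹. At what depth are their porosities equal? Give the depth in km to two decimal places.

Set n₀ₐ e^(−βₐz) = n₀ᵦ e^(−βᵦz) ⇒ ln(n₀ₐ/n₀ᵦ) = (βₐ − βᵦ)·z
z = ln(0.46/0.59) / (0.33 − 0.51) = -0.2489 / -0.18 = 1.383 km

1.38 km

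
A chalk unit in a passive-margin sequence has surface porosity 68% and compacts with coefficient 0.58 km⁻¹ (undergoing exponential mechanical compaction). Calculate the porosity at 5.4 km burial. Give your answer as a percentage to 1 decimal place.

n = n₀·exp(−c·z) = 0.68 × exp(−0.58 × 5.4) = 0.68 × exp(−3.132)
  = 0.68 × 0.0436 = 0.0297

3.0%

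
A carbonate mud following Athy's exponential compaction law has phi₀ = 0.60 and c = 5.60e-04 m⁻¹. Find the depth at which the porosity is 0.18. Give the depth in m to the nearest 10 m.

2150 m

Working in km (1 km = 1000 m; c in km⁻¹ = c in m⁻¹ × 1000):
Invert Athy's law: d = ln(phi₀/phi) / c
d = ln(0.6/0.18) / 0.56 = ln(3.333) / 0.56 = 1.2040 / 0.56 = 2.150 km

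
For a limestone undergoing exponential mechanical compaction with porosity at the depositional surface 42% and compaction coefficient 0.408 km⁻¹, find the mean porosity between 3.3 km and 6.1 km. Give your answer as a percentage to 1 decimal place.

6.5%

⟨phi⟩ = (1/(z₂−z₁)) ∫ phi₀ e^(−cz) dz = phi₀·(e^(−c·z₁) − e^(−c·z₂)) / (c·(z₂−z₁))
e^(−0.408×3.3) = 0.2602; e^(−0.408×6.1) = 0.0830
⟨phi⟩ = 0.42 × (0.2602 − 0.0830) / (0.408 × 2.8) = 0.42 × 0.1551 = 0.0651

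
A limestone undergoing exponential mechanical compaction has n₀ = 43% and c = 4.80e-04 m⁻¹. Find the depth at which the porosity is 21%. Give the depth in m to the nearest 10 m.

Working in km (1 km = 1000 m; c in km⁻¹ = c in m⁻¹ × 1000):
Invert Athy's law: Z = ln(n₀/n) / c
Z = ln(0.43/0.21) / 0.48 = ln(2.048) / 0.48 = 0.7167 / 0.48 = 1.493 km

1490 m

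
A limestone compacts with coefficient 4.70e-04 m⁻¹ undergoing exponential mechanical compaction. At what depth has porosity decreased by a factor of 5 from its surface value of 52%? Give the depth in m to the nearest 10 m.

3420 m

Working in km (1 km = 1000 m; k in km⁻¹ = k in m⁻¹ × 1000):
phi/phi₀ = 1/5 ⇒ exp(−k·Z) = 1/5 ⇒ Z = ln(5) / k
Z = 1.6094 / 0.47 = 3.424 km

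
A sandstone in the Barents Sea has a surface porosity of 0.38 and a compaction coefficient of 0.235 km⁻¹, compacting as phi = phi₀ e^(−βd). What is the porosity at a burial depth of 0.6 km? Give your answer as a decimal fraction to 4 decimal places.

phi = phi₀·exp(−β·d) = 0.38 × exp(−0.235 × 0.6) = 0.38 × exp(−0.141)
  = 0.38 × 0.8685 = 0.3300

0.3300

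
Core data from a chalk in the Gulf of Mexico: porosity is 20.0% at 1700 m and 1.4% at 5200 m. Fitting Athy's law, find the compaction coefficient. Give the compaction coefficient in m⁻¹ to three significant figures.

Working in km (1 km = 1000 m; β in km⁻¹ = β in m⁻¹ × 1000):
Athy: n(d) = n₀ e^(−βd) ⇒ n₁/n₂ = e^{β(d₂−d₁)} ⇒ β = ln(n₁/n₂)/(d₂−d₁)
β = ln(0.2/0.014) / (5.2 − 1.7) = ln(14.29) / 3.5 = 2.6593 / 3.5 = 0.7598 km⁻¹

0.000760 m⁻¹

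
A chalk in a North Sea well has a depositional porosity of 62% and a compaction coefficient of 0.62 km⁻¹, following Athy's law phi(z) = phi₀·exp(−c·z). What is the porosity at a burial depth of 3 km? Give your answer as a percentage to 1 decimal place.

9.7%

phi = phi₀·exp(−c·z) = 0.62 × exp(−0.62 × 3) = 0.62 × exp(−1.86)
  = 0.62 × 0.1557 = 0.0965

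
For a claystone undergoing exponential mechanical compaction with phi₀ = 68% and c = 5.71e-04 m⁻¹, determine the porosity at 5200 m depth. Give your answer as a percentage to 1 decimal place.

Working in km (1 km = 1000 m; c in km⁻¹ = c in m⁻¹ × 1000):
phi = phi₀·exp(−c·z) = 0.68 × exp(−0.571 × 5.2) = 0.68 × exp(−2.969)
  = 0.68 × 0.0513 = 0.0349

3.5%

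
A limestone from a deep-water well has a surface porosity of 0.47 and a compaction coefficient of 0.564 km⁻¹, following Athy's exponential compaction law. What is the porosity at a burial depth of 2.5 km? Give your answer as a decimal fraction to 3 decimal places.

0.115

phi = phi₀·exp(−β·d) = 0.47 × exp(−0.564 × 2.5) = 0.47 × exp(−1.41)
  = 0.47 × 0.2441 = 0.1147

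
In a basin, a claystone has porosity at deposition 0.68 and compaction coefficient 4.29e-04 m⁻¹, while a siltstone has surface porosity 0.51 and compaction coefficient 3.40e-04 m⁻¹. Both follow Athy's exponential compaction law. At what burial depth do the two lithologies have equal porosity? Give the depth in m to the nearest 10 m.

3230 m

Working in km (1 km = 1000 m; k in km⁻¹ = k in m⁻¹ × 1000):
Set phi₀ₐ e^(−kₐz) = phi₀ᵦ e^(−kᵦz) ⇒ ln(phi₀ₐ/phi₀ᵦ) = (kₐ − kᵦ)·z
z = ln(0.68/0.51) / (0.429 − 0.34) = 0.2877 / 0.089 = 3.232 km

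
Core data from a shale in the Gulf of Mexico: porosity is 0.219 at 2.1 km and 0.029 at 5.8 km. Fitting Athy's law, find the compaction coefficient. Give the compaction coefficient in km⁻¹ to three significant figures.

Athy: phi(Z) = phi₀ e^(−kZ) ⇒ phi₁/phi₂ = e^{k(Z₂−Z₁)} ⇒ k = ln(phi₁/phi₂)/(Z₂−Z₁)
k = ln(0.219/0.029) / (5.8 − 2.1) = ln(7.552) / 3.7 = 2.0218 / 3.7 = 0.5464 km⁻¹

0.546 km⁻¹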